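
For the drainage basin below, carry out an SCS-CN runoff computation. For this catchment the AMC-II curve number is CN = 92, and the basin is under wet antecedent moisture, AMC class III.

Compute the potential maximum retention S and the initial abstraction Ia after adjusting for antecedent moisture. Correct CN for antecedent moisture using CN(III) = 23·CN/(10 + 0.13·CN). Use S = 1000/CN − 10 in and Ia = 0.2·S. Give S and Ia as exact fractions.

S = 200/529 in ≈ 0.378 in; Ia = 40/529 in ≈ 0.076 in

CN(III) from CN(II)=92: (23·92)/(10 + 0.13·92) = 52900/549 ≈ 96.357
S = 1000/(52900/549) − 10 = 200/529 in ≈ 0.378 in
Initial abstraction Ia = S/5 = (200/529)/5 = 40/529 ≈ 0.076 in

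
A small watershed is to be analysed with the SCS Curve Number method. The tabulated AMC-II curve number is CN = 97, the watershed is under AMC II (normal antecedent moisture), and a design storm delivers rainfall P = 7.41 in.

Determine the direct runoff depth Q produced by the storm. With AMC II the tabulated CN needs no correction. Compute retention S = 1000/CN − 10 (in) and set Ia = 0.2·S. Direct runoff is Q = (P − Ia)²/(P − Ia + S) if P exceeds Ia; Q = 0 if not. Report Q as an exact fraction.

Q = 564490081/80054100 in ≈ 7.051 in

AMC II — tabulated CN = 97 applies directly.
S = 1000/97 − 10 = 30/97 in ≈ 0.309 in
Ia = 0.2S: 0.2·0.309 = 0.062 in (exactly 6/97)
P − Ia = 7.410 − 0.062 = 71277/9700 ≈ 7.348 in (> 0, runoff occurs)
Q = (71277/9700)²/((71277/9700) + 30/97) = (5080410729/94090000)/(74277/9700) = 564490081/80054100 in ≈ 7.051 in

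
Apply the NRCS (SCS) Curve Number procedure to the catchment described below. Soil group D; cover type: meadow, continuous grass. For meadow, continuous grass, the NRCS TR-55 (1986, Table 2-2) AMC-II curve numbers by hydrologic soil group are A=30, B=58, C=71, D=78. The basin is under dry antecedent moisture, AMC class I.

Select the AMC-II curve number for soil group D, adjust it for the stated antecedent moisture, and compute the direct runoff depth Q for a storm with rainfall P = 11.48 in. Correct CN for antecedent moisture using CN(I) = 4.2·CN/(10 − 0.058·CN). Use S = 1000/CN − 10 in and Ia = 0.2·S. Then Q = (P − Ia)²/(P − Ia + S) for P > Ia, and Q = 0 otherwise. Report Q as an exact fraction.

Q = 43078247809/7064960175 in ≈ 6.097 in

NRCS table: meadow, continuous grass, soil group D → CN(II) = 78
CN(I) from CN(II)=78: (4.2·78)/(10 − 0.058·78) = 81900/1369 ≈ 59.825
Max retention: S = 1000/(81900/1369) − 10 = 5500/819 in (≈ 6.716 in)
Ia = 0.2·(5500/819) = 1100/819 in ≈ 1.343 in
Excess rainfall: 11.480 − 1.343 = 10.137 in; P > Ia so Q > 0
Runoff Q = (P−Ia)²/(P−Ia+S) = (10.137)²/(10.137+6.716) = 43078247809/7064960175 ≈ 6.097 in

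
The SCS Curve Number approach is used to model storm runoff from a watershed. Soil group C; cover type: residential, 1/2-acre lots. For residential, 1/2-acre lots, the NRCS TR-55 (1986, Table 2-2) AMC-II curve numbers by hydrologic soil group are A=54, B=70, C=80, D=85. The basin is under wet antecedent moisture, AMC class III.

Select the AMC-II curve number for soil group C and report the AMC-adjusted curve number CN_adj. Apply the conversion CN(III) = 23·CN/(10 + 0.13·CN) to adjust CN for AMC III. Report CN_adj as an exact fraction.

CN_adj = 4600/51 ≈ 90.196

NRCS table: residential, 1/2-acre lots, soil group C → CN(II) = 80
Wet (AMC III): CN(III) = 23·80/(10 + 0.13·80) = 1840/(102/5) = 4600/51 ≈ 90.196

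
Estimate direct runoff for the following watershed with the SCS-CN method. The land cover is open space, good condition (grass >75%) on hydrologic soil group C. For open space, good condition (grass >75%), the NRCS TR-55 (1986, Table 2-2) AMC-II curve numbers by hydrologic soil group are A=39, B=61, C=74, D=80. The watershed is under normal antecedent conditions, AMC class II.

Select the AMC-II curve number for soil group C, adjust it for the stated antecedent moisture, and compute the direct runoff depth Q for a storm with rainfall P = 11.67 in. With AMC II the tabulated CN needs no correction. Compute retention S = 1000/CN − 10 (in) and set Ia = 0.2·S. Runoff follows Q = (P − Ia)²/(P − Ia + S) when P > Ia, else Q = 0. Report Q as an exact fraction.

NRCS table: open space, good condition (grass >75%), soil group C → CN(II) = 74
Average conditions: CN = 74 (no AMC adjustment).
Max retention: S = 1000/74 − 10 = 130/37 in (≈ 3.514 in)
Initial abstraction Ia = S/5 = (130/37)/5 = 26/37 ≈ 0.703 in
Excess rainfall: 11.670 − 0.703 = 10.967 in; P > Ia so Q > 0
Q: (40579/3700)² ÷ (53579/3700) = 1646655241/198242300 in (≈ 8.306 in)

Q = 1646655241/198242300 in ≈ 8.306 in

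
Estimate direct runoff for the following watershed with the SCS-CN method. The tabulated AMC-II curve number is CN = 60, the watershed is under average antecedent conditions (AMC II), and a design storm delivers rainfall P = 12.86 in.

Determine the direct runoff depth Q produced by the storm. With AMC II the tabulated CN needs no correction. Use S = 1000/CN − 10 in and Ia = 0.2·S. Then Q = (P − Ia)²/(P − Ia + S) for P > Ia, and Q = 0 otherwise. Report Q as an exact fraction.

CN(II) = 60; AMC II needs no correction.
Max retention: S = 1000/60 − 10 = 20/3 in (≈ 6.667 in)
Ia = 0.2·(20/3) = 4/3 in ≈ 1.333 in
P − Ia = 12.860 − 1.333 = 1729/150 ≈ 11.527 in (> 0, runoff occurs)
Q = (1729/150)²/((1729/150) + 20/3) = (2989441/22500)/(2729/150) = 2989441/409350 in ≈ 7.303 in

Q = 2989441/409350 in ≈ 7.303 in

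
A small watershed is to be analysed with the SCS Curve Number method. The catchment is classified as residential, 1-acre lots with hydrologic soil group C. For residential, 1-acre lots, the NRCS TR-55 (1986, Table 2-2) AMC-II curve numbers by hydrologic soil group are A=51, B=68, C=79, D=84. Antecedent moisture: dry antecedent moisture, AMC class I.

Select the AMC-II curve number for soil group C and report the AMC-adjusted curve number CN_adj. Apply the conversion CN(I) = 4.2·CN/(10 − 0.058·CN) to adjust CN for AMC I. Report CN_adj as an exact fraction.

NRCS table: residential, 1-acre lots, soil group C → CN(II) = 79
Adjust CN=79 to AMC I: 4.2·79/(10 − 0.058·79) → (1659/5) ÷ (2709/500) = 7900/129 ≈ 61.240

CN_adj = 7900/129 ≈ 61.240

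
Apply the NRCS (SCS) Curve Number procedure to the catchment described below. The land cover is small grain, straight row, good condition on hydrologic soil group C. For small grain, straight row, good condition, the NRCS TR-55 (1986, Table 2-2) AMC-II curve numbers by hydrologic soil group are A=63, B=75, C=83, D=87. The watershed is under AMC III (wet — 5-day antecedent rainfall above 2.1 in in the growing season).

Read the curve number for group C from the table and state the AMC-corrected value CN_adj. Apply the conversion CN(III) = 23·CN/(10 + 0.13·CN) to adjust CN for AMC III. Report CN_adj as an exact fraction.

NRCS table: small grain, straight row, good condition, soil group C → CN(II) = 83
CN(III) from CN(II)=83: (23·83)/(10 + 0.13·83) = 190900/2079 ≈ 91.823

CN_adj = 190900/2079 ≈ 91.823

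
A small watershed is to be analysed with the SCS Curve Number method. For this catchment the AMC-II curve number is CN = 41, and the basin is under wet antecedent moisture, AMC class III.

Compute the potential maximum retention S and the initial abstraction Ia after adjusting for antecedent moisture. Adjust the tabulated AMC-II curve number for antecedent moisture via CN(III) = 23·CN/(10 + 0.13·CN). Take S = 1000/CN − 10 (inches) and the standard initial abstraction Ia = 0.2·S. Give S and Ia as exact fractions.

Adjust CN=41 to AMC III: 23·41/(10 + 0.13·41) → 943 ÷ (1533/100) = 94300/1533 ≈ 61.513
S = 1000/(94300/1533) − 10 = 5900/943 in ≈ 6.257 in
Ia = 0.2·(5900/943) = 1180/943 in ≈ 1.251 in

S = 5900/943 in ≈ 6.257 in; Ia = 1180/943 in ≈ 1.251 in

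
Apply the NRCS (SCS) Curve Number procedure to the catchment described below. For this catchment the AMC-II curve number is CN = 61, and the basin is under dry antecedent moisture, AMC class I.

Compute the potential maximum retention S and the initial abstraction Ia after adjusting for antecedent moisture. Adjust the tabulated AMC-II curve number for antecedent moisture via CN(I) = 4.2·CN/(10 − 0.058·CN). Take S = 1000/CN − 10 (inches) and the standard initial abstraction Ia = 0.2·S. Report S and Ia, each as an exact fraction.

S = 6500/427 in ≈ 15.222 in; Ia = 1300/427 in ≈ 3.044 in

Adjust CN=61 to AMC I: 4.2·61/(10 − 0.058·61) → (1281/5) ÷ (3231/500) = 42700/1077 ≈ 39.647
S = 1000/(42700/1077) − 10 = 6500/427 in ≈ 15.222 in
Ia = 0.2·(6500/427) = 1300/427 in ≈ 3.044 in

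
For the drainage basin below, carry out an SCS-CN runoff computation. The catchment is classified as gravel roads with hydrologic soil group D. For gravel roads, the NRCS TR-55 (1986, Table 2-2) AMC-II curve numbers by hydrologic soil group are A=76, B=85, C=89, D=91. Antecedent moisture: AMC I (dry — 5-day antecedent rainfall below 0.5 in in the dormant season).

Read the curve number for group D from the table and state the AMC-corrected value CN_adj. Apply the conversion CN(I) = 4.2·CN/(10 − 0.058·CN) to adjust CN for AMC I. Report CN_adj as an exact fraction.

NRCS table: gravel roads, soil group D → CN(II) = 91
Adjust CN=91 to AMC I: 4.2·91/(10 − 0.058·91) → (1911/5) ÷ (2361/500) = 63700/787 ≈ 80.940

CN_adj = 63700/787 ≈ 80.940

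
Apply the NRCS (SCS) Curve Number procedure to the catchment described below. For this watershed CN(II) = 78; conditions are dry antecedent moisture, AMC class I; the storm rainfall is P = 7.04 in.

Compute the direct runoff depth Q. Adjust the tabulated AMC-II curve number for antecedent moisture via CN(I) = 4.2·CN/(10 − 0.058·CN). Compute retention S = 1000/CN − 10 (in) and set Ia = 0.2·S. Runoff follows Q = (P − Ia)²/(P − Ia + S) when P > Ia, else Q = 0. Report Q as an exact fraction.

Q = 77305811/29565900 in ≈ 2.615 in

Dry (AMC I): CN(I) = 4.2·78/(10 − 0.058·78) = (1638/5)/(1369/250) = 81900/1369 ≈ 59.825
S = 1000/(81900/1369) − 10 = 5500/819 in ≈ 6.716 in
Ia = 0.2·(5500/819) = 1100/819 in ≈ 1.343 in
P − Ia = 7.040 − 1.343 = 116644/20475 ≈ 5.697 in (> 0, runoff occurs)
Q = (116644/20475)²/((116644/20475) + 5500/819) = (13605822736/419225625)/(254144/20475) = 77305811/29565900 in ≈ 2.615 in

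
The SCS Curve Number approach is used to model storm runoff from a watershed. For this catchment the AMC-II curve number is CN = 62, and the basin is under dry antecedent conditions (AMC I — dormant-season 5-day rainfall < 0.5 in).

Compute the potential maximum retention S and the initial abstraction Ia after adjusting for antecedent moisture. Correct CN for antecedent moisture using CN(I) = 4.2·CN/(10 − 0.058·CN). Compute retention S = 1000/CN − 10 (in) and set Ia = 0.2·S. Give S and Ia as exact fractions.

S = 9500/651 in ≈ 14.593 in; Ia = 1900/651 in ≈ 2.919 in

Adjust CN=62 to AMC I: 4.2·62/(10 − 0.058·62) → (1302/5) ÷ (1601/250) = 65100/1601 ≈ 40.662
Retention S: 1000/CN − 10 with CN=40.662 → S = 9500/651 ≈ 14.593 in
Initial abstraction Ia = S/5 = (9500/651)/5 = 1900/651 ≈ 2.919 in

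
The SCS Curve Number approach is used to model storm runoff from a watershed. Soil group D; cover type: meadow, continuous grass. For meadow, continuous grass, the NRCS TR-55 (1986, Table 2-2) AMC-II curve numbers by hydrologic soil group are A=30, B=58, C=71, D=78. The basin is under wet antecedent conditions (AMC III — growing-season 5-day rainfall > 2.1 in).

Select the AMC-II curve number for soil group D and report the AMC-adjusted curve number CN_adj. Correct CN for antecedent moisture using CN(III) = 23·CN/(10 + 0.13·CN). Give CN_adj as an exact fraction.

CN_adj = 89700/1007 ≈ 89.076

NRCS table: meadow, continuous grass, soil group D → CN(II) = 78
Adjust CN=78 to AMC III: 23·78/(10 + 0.13·78) → 1794 ÷ (1007/50) = 89700/1007 ≈ 89.076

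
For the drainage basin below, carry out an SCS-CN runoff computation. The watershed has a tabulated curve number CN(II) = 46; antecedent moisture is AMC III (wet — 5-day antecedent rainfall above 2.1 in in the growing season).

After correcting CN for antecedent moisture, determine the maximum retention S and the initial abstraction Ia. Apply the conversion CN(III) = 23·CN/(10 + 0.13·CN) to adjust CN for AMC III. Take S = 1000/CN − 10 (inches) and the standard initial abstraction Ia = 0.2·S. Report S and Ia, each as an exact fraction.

Wet (AMC III): CN(III) = 23·46/(10 + 0.13·46) = 1058/(799/50) = 52900/799 ≈ 66.208
S = 1000/(52900/799) − 10 = 2700/529 in ≈ 5.104 in
Ia = 0.2·(2700/529) = 540/529 in ≈ 1.021 in

S = 2700/529 in ≈ 5.104 in; Ia = 540/529 in ≈ 1.021 in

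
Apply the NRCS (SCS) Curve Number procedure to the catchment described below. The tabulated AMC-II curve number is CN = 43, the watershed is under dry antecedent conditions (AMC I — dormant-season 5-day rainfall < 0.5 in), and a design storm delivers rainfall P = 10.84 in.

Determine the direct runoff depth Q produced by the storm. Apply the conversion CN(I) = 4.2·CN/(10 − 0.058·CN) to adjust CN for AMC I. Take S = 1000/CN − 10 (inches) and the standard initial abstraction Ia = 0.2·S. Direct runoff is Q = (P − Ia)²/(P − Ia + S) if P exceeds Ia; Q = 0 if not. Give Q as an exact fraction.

Q = 1160833041/2043571775 in ≈ 0.568 in

Adjust CN=43 to AMC I: 4.2·43/(10 − 0.058·43) → (903/5) ÷ (3753/500) = 30100/1251 ≈ 24.061
Retention S: 1000/CN − 10 with CN=24.061 → S = 9500/301 ≈ 31.561 in
Initial abstraction Ia = S/5 = (9500/301)/5 = 1900/301 ≈ 6.312 in
P − Ia = 10.840 − 6.312 = 34071/7525 ≈ 4.528 in (> 0, runoff occurs)
Q: (34071/7525)² ÷ (271571/7525) = 1160833041/2043571775 in (≈ 0.568 in)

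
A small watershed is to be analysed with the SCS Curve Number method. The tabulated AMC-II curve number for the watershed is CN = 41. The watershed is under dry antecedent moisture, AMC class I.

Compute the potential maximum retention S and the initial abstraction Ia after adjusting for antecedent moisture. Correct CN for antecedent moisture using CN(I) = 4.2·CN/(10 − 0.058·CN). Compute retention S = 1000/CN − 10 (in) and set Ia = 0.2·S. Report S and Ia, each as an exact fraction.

S = 29500/861 in ≈ 34.262 in; Ia = 5900/861 in ≈ 6.852 in

Adjust CN=41 to AMC I: 4.2·41/(10 − 0.058·41) → (861/5) ÷ (3811/500) = 86100/3811 ≈ 22.592
Max retention: S = 1000/(86100/3811) − 10 = 29500/861 in (≈ 34.262 in)
Ia = 0.2·(29500/861) = 5900/861 in ≈ 6.852 in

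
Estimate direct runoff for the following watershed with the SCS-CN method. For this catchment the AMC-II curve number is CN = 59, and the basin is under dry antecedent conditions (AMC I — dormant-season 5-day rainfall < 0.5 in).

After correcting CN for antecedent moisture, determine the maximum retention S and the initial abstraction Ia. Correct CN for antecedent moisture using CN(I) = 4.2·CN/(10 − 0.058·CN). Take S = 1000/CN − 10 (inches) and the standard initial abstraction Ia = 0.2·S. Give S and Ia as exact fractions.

S = 20500/1239 in ≈ 16.546 in; Ia = 4100/1239 in ≈ 3.309 in

CN(I) from CN(II)=59: (4.2·59)/(10 − 0.058·59) = 123900/3289 ≈ 37.671
S = 1000/(123900/3289) − 10 = 20500/1239 in ≈ 16.546 in
Initial abstraction Ia = S/5 = (20500/1239)/5 = 4100/1239 ≈ 3.309 in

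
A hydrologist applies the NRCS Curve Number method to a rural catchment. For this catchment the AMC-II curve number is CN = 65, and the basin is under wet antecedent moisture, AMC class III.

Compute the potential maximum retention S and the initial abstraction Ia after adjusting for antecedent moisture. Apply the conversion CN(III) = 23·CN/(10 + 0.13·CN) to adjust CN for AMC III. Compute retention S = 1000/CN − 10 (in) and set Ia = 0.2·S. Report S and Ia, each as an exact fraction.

S = 700/299 in ≈ 2.341 in; Ia = 140/299 in ≈ 0.468 in

Adjust CN=65 to AMC III: 23·65/(10 + 0.13·65) → 1495 ÷ (369/20) = 29900/369 ≈ 81.030
S = 1000/(29900/369) − 10 = 700/299 in ≈ 2.341 in
Ia = 0.2S: 0.2·2.341 = 0.468 in (exactly 140/299)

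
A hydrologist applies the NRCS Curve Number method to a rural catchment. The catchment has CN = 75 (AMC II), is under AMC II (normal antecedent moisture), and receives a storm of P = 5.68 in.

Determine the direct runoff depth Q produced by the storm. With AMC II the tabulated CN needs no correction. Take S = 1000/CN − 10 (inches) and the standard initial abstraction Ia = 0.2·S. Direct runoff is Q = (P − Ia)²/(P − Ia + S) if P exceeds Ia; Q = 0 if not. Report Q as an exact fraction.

Q = 70688/23475 in ≈ 3.011 in

Average conditions: CN = 75 (no AMC adjustment).
Retention S: 1000/CN − 10 with CN=75.000 → S = 10/3 ≈ 3.333 in
Ia = 0.2S: 0.2·3.333 = 0.667 in (exactly 2/3)
Since P=5.680 > Ia=0.667: effective rainfall P−Ia = 376/75 in
Q: (376/75)² ÷ (626/75) = 70688/23475 in (≈ 3.011 in)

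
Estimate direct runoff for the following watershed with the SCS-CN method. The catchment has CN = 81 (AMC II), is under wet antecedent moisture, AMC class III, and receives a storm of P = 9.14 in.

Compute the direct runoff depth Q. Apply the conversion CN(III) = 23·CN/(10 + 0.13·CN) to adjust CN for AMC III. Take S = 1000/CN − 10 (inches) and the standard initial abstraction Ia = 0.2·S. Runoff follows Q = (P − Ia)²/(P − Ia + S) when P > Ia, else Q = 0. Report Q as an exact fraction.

Q = 692874776881/86386471650 in ≈ 8.021 in

Wet (AMC III): CN(III) = 23·81/(10 + 0.13·81) = 1863/(2053/100) = 186300/2053 ≈ 90.745
Retention S: 1000/CN − 10 with CN=90.745 → S = 1900/1863 ≈ 1.020 in
Ia = 0.2·(1900/1863) = 380/1863 in ≈ 0.204 in
Since P=9.140 > Ia=0.204: effective rainfall P−Ia = 832391/93150 in
Q = (832391/93150)²/((832391/93150) + 1900/1863) = (692874776881/8676922500)/(927391/93150) = 692874776881/86386471650 in ≈ 8.021 in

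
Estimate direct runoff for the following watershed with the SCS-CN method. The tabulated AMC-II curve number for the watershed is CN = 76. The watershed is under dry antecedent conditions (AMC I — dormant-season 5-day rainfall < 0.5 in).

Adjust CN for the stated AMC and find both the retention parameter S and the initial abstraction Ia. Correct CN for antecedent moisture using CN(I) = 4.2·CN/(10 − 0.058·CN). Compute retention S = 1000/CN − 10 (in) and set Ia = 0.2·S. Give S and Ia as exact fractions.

Adjust CN=76 to AMC I: 4.2·76/(10 − 0.058·76) → (1596/5) ÷ (699/125) = 13300/233 ≈ 57.082
Max retention: S = 1000/(13300/233) − 10 = 1000/133 in (≈ 7.519 in)
Ia = 0.2·(1000/133) = 200/133 in ≈ 1.504 in

S = 1000/133 in ≈ 7.519 in; Ia = 200/133 in ≈ 1.504 in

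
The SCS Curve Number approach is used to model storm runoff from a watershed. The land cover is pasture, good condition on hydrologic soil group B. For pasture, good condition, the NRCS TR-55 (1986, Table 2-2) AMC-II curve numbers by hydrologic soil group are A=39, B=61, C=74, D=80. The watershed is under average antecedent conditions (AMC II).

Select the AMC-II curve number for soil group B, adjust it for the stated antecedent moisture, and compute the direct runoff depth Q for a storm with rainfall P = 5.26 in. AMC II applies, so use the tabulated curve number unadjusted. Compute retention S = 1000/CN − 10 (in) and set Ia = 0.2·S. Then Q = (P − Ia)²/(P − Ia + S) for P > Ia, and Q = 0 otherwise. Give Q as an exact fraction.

Q = 147452449/96511150 in ≈ 1.528 in

NRCS table: pasture, good condition, soil group B → CN(II) = 61
Average conditions: CN = 61 (no AMC adjustment).
Max retention: S = 1000/61 − 10 = 390/61 in (≈ 6.393 in)
Initial abstraction Ia = S/5 = (390/61)/5 = 78/61 ≈ 1.279 in
Since P=5.260 > Ia=1.279: effective rainfall P−Ia = 12143/3050 in
Runoff Q = (P−Ia)²/(P−Ia+S) = (3.981)²/(3.981+6.393) = 147452449/96511150 ≈ 1.528 in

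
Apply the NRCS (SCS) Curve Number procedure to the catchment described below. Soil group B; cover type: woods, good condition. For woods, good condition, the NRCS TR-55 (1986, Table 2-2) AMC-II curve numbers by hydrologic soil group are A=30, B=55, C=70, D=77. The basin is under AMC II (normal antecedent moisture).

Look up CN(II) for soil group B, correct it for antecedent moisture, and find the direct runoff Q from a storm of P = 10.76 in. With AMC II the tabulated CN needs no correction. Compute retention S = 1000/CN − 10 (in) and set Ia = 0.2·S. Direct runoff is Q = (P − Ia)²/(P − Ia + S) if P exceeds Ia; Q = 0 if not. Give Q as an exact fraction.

Q = 6295081/1308725 in ≈ 4.810 in

NRCS table: woods, good condition, soil group B → CN(II) = 55
AMC II — tabulated CN = 55 applies directly.
Max retention: S = 1000/55 − 10 = 90/11 in (≈ 8.182 in)
Ia = 0.2·(90/11) = 18/11 in ≈ 1.636 in
P − Ia = 10.760 − 1.636 = 2509/275 ≈ 9.124 in (> 0, runoff occurs)
Q: (2509/275)² ÷ (4759/275) = 6295081/1308725 in (≈ 4.810 in)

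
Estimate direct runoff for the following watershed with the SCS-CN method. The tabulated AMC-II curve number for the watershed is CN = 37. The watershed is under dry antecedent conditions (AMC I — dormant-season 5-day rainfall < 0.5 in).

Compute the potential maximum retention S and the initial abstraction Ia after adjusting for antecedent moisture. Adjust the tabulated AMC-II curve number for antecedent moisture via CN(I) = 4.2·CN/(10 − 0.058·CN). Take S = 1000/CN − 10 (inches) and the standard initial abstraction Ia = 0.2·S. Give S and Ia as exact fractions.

S = 1500/37 in ≈ 40.541 in; Ia = 300/37 in ≈ 8.108 in

CN(I) from CN(II)=37: (4.2·37)/(10 − 0.058·37) = 3700/187 ≈ 19.786
S = 1000/(3700/187) − 10 = 1500/37 in ≈ 40.541 in
Ia = 0.2S: 0.2·40.541 = 8.108 in (exactly 300/37)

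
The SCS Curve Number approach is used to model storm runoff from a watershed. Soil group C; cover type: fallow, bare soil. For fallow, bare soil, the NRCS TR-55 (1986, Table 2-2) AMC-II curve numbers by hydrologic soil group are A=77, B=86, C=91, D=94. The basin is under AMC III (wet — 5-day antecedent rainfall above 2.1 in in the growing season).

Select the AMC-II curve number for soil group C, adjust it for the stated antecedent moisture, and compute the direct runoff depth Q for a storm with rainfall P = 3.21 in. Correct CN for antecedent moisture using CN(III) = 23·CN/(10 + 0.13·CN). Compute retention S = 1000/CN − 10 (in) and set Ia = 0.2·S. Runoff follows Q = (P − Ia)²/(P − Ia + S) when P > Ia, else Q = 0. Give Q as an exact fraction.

NRCS table: fallow, bare soil, soil group C → CN(II) = 91
CN(III) from CN(II)=91: (23·91)/(10 + 0.13·91) = 209300/2183 ≈ 95.877
Max retention: S = 1000/(209300/2183) − 10 = 900/2093 in (≈ 0.430 in)
Ia = 0.2S: 0.2·0.430 = 0.086 in (exactly 180/2093)
Since P=3.210 > Ia=0.086: effective rainfall P−Ia = 653853/209300 in
Q: (653853/209300)² ÷ (743853/209300) = 142507915203/51896144300 in (≈ 2.746 in)

Q = 142507915203/51896144300 in ≈ 2.746 in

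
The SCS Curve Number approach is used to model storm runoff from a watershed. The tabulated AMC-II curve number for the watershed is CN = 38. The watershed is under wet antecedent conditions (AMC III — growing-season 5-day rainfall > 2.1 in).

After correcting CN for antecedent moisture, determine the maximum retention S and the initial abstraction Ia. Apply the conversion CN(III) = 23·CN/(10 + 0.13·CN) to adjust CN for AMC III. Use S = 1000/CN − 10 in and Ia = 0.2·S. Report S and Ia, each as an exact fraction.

S = 3100/437 in ≈ 7.094 in; Ia = 620/437 in ≈ 1.419 in

Wet (AMC III): CN(III) = 23·38/(10 + 0.13·38) = 874/(747/50) = 43700/747 ≈ 58.501
Max retention: S = 1000/(43700/747) − 10 = 3100/437 in (≈ 7.094 in)
Ia = 0.2·(3100/437) = 620/437 in ≈ 1.419 in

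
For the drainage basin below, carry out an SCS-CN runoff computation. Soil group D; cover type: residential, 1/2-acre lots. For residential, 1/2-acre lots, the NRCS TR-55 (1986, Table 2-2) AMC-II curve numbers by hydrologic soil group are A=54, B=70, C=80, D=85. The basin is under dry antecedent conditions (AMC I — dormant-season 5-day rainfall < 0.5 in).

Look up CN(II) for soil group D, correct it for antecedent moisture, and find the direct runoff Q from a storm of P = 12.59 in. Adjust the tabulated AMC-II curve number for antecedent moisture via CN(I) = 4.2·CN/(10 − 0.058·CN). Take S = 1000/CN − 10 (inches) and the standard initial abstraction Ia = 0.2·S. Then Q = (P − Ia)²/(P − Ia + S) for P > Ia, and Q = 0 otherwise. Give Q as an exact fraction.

NRCS table: residential, 1/2-acre lots, soil group D → CN(II) = 85
Dry (AMC I): CN(I) = 4.2·85/(10 − 0.058·85) = 357/(507/100) = 11900/169 ≈ 70.414
Retention S: 1000/CN − 10 with CN=70.414 → S = 500/119 ≈ 4.202 in
Ia = 0.2·(500/119) = 100/119 in ≈ 0.840 in
Since P=12.590 > Ia=0.840: effective rainfall P−Ia = 139821/11900 in
Q = (139821/11900)²/((139821/11900) + 500/119) = (19549912041/141610000)/(189821/11900) = 19549912041/2258869900 in ≈ 8.655 in

Q = 19549912041/2258869900 in ≈ 8.655 in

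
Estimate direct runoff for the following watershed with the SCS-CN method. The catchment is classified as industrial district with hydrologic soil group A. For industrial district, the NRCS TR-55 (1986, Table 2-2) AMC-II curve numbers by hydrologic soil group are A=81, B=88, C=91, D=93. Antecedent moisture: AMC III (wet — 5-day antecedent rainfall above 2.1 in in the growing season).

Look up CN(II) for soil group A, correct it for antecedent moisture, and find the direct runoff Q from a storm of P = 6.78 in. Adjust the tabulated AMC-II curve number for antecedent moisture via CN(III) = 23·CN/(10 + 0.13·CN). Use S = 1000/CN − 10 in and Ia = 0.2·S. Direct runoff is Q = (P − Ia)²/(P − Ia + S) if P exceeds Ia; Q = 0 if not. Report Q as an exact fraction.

Q = 375226078249/65908934550 in ≈ 5.693 in

NRCS table: industrial district, soil group A → CN(II) = 81
CN(III) from CN(II)=81: (23·81)/(10 + 0.13·81) = 186300/2053 ≈ 90.745
Retention S: 1000/CN − 10 with CN=90.745 → S = 1900/1863 ≈ 1.020 in
Ia = 0.2S: 0.2·1.020 = 0.204 in (exactly 380/1863)
P − Ia = 6.780 − 0.204 = 612557/93150 ≈ 6.576 in (> 0, runoff occurs)
Runoff Q = (P−Ia)²/(P−Ia+S) = (6.576)²/(6.576+1.020) = 375226078249/65908934550 ≈ 5.693 in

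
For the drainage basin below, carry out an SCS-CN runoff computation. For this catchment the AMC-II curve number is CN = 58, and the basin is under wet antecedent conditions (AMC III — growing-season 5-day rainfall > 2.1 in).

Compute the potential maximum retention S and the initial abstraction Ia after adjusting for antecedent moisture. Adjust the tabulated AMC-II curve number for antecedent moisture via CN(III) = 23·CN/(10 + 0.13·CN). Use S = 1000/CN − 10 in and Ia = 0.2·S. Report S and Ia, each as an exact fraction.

Adjust CN=58 to AMC III: 23·58/(10 + 0.13·58) → 1334 ÷ (877/50) = 66700/877 ≈ 76.055
S = 1000/(66700/877) − 10 = 2100/667 in ≈ 3.148 in
Ia = 0.2S: 0.2·3.148 = 0.630 in (exactly 420/667)

S = 2100/667 in ≈ 3.148 in; Ia = 420/667 in ≈ 0.630 in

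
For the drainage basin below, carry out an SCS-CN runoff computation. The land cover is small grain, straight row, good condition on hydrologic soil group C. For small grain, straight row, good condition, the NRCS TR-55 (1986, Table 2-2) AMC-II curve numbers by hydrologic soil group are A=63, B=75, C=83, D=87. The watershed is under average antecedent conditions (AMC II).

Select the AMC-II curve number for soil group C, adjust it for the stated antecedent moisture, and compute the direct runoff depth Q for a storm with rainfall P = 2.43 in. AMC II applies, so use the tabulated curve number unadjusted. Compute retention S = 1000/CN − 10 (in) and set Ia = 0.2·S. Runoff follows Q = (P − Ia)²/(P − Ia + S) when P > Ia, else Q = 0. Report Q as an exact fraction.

NRCS table: small grain, straight row, good condition, soil group C → CN(II) = 83
CN(II) = 83; AMC II needs no correction.
Max retention: S = 1000/83 − 10 = 170/83 in (≈ 2.048 in)
Ia = 0.2S: 0.2·2.048 = 0.410 in (exactly 34/83)
P − Ia = 2.430 − 0.410 = 16769/8300 ≈ 2.020 in (> 0, runoff occurs)
Q: (16769/8300)² ÷ (33769/8300) = 281199361/280282700 in (≈ 1.003 in)

Q = 281199361/280282700 in ≈ 1.003 in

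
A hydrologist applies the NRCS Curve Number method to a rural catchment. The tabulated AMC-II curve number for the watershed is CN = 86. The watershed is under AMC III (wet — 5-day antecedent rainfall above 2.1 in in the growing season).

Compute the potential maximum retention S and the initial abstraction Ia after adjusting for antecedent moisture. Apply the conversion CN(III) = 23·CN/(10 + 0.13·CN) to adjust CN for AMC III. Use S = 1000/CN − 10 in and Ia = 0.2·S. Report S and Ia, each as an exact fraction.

Adjust CN=86 to AMC III: 23·86/(10 + 0.13·86) → 1978 ÷ (1059/50) = 98900/1059 ≈ 93.390
S = 1000/(98900/1059) − 10 = 700/989 in ≈ 0.708 in
Ia = 0.2·(700/989) = 140/989 in ≈ 0.142 in

S = 700/989 in ≈ 0.708 in; Ia = 140/989 in ≈ 0.142 in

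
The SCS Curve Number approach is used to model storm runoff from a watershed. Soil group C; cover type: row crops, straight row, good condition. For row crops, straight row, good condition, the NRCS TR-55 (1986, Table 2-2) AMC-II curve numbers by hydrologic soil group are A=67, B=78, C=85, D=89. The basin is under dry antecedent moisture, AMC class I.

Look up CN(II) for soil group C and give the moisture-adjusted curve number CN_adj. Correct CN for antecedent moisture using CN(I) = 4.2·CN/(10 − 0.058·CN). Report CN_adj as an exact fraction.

CN_adj = 11900/169 ≈ 70.414

NRCS table: row crops, straight row, good condition, soil group C → CN(II) = 85
Dry (AMC I): CN(I) = 4.2·85/(10 − 0.058·85) = 357/(507/100) = 11900/169 ≈ 70.414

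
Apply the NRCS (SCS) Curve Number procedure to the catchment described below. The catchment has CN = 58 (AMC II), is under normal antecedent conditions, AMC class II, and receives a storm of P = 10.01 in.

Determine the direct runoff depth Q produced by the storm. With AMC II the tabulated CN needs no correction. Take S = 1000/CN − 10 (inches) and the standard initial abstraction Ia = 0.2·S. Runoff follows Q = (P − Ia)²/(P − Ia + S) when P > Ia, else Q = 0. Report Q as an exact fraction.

CN(II) = 58; AMC II needs no correction.
S = 1000/58 − 10 = 210/29 in ≈ 7.241 in
Initial abstraction Ia = S/5 = (210/29)/5 = 42/29 ≈ 1.448 in
P − Ia = 10.010 − 1.448 = 24829/2900 ≈ 8.562 in (> 0, runoff occurs)
Q = (24829/2900)²/((24829/2900) + 210/29) = (616479241/8410000)/(45829/2900) = 88068463/18986300 in ≈ 4.639 in

Q = 88068463/18986300 in ≈ 4.639 in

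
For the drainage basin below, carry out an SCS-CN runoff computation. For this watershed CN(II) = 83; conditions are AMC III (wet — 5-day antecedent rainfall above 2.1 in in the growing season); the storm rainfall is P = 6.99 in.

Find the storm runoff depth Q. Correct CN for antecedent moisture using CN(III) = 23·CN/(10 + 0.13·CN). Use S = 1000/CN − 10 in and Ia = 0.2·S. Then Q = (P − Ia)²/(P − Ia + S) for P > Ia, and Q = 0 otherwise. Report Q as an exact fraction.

Wet (AMC III): CN(III) = 23·83/(10 + 0.13·83) = 1909/(2079/100) = 190900/2079 ≈ 91.823
S = 1000/(190900/2079) − 10 = 1700/1909 in ≈ 0.891 in
Ia = 0.2·(1700/1909) = 340/1909 in ≈ 0.178 in
Since P=6.990 > Ia=0.178: effective rainfall P−Ia = 1300391/190900 in
Q = (1300391/190900)²/((1300391/190900) + 1700/1909) = (1691016752881/36442810000)/(1470391/190900) = 1691016752881/280697641900 in ≈ 6.024 in

Q = 1691016752881/280697641900 in ≈ 6.024 in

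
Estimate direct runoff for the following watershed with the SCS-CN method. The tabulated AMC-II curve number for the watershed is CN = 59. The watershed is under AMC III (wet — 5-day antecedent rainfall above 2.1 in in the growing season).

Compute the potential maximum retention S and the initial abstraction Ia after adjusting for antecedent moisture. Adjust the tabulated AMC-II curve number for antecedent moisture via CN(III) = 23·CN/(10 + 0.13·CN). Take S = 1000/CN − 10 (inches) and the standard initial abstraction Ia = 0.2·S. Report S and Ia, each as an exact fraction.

CN(III) from CN(II)=59: (23·59)/(10 + 0.13·59) = 135700/1767 ≈ 76.797
Max retention: S = 1000/(135700/1767) − 10 = 4100/1357 in (≈ 3.021 in)
Ia = 0.2S: 0.2·3.021 = 0.604 in (exactly 820/1357)

S = 4100/1357 in ≈ 3.021 in; Ia = 820/1357 in ≈ 0.604 in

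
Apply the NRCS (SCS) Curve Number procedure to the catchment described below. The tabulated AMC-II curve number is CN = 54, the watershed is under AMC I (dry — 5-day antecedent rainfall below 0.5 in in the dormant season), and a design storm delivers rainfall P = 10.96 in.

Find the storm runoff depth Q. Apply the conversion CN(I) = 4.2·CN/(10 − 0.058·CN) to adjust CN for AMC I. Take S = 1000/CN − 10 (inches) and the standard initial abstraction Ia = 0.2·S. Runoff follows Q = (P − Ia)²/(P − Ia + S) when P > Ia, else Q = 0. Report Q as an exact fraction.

Adjust CN=54 to AMC I: 4.2·54/(10 − 0.058·54) → (1134/5) ÷ (1717/250) = 56700/1717 ≈ 33.023
Max retention: S = 1000/(56700/1717) − 10 = 11500/567 in (≈ 20.282 in)
Ia = 0.2·(11500/567) = 2300/567 in ≈ 4.056 in
Excess rainfall: 10.960 − 4.056 = 6.904 in; P > Ia so Q > 0
Q = (97858/14175)²/((97858/14175) + 11500/567) = (9576188164/200930625)/(385358/14175) = 4788094082/2731224825 in ≈ 1.753 in

Q = 4788094082/2731224825 in ≈ 1.753 in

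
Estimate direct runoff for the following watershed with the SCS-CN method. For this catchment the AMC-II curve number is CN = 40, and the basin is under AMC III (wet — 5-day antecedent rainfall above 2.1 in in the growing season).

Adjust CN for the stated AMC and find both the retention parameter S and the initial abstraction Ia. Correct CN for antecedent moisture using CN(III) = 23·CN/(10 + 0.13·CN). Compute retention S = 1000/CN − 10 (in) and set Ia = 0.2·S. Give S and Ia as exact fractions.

S = 150/23 in ≈ 6.522 in; Ia = 30/23 in ≈ 1.304 in

Wet (AMC III): CN(III) = 23·40/(10 + 0.13·40) = 920/(76/5) = 1150/19 ≈ 60.526
S = 1000/(1150/19) − 10 = 150/23 in ≈ 6.522 in
Ia = 0.2S: 0.2·6.522 = 1.304 in (exactly 30/23)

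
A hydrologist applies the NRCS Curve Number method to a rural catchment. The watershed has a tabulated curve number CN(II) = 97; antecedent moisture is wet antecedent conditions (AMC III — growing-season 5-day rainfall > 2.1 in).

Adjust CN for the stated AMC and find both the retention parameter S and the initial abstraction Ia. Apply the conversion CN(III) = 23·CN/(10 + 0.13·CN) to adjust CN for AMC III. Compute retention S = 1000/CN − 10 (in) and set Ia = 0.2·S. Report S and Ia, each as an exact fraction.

S = 300/2231 in ≈ 0.134 in; Ia = 60/2231 in ≈ 0.027 in

CN(III) from CN(II)=97: (23·97)/(10 + 0.13·97) = 223100/2261 ≈ 98.673
S = 1000/(223100/2261) − 10 = 300/2231 in ≈ 0.134 in
Initial abstraction Ia = S/5 = (300/2231)/5 = 60/2231 ≈ 0.027 in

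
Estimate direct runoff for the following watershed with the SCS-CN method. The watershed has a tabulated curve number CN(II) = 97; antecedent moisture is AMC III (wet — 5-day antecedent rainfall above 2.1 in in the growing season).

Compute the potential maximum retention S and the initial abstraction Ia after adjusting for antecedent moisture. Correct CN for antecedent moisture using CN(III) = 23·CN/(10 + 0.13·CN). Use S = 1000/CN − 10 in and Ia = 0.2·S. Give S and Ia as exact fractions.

Adjust CN=97 to AMC III: 23·97/(10 + 0.13·97) → 2231 ÷ (2261/100) = 223100/2261 ≈ 98.673
S = 1000/(223100/2261) − 10 = 300/2231 in ≈ 0.134 in
Ia = 0.2S: 0.2·0.134 = 0.027 in (exactly 60/2231)

S = 300/2231 in ≈ 0.134 in; Ia = 60/2231 in ≈ 0.027 in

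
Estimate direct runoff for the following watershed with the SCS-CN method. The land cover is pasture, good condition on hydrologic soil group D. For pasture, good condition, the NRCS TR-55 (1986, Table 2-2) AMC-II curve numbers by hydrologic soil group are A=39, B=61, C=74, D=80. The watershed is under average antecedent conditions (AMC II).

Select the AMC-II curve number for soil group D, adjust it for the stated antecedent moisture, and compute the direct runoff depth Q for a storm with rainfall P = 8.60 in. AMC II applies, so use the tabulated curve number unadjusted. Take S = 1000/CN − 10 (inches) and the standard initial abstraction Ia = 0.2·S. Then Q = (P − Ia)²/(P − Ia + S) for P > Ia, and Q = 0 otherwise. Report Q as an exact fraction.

Q = 6561/1060 in ≈ 6.190 in

NRCS table: pasture, good condition, soil group D → CN(II) = 80
AMC II — tabulated CN = 80 applies directly.
S = 1000/80 − 10 = 5/2 in ≈ 2.500 in
Initial abstraction Ia = S/5 = (5/2)/5 = 1/2 ≈ 0.500 in
P − Ia = 8.600 − 0.500 = 81/10 ≈ 8.100 in (> 0, runoff occurs)
Q: (81/10)² ÷ (53/5) = 6561/1060 in (≈ 6.190 in)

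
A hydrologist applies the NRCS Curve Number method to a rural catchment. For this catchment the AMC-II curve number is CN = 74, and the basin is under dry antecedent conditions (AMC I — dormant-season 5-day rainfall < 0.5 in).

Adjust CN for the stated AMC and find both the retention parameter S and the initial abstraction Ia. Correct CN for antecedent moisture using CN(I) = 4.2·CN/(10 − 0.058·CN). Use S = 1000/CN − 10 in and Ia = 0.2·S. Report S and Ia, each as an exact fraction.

CN(I) from CN(II)=74: (4.2·74)/(10 − 0.058·74) = 77700/1427 ≈ 54.450
Max retention: S = 1000/(77700/1427) − 10 = 6500/777 in (≈ 8.366 in)
Initial abstraction Ia = S/5 = (6500/777)/5 = 1300/777 ≈ 1.673 in

S = 6500/777 in ≈ 8.366 in; Ia = 1300/777 in ≈ 1.673 in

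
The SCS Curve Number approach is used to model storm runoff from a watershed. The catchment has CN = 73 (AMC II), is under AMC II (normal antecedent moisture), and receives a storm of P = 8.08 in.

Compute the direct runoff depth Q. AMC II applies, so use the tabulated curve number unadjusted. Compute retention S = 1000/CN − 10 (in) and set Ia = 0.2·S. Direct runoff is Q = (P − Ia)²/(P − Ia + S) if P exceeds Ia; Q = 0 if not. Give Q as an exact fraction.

Q = 89726408/18383225 in ≈ 4.881 in

CN(II) = 73; AMC II needs no correction.
S = 1000/73 − 10 = 270/73 in ≈ 3.699 in
Initial abstraction Ia = S/5 = (270/73)/5 = 54/73 ≈ 0.740 in
Since P=8.080 > Ia=0.740: effective rainfall P−Ia = 13396/1825 in
Q = (13396/1825)²/((13396/1825) + 270/73) = (179452816/3330625)/(20146/1825) = 89726408/18383225 in ≈ 4.881 in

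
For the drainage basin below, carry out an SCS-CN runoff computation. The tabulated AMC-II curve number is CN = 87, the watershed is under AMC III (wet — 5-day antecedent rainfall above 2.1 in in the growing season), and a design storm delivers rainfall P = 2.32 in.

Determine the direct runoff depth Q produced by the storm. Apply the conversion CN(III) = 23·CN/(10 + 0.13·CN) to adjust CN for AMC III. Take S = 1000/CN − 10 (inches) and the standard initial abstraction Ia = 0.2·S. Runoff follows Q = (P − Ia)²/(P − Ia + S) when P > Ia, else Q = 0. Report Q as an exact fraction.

Wet (AMC III): CN(III) = 23·87/(10 + 0.13·87) = 2001/(2131/100) = 200100/2131 ≈ 93.900
Max retention: S = 1000/(200100/2131) − 10 = 1300/2001 in (≈ 0.650 in)
Initial abstraction Ia = S/5 = (1300/2001)/5 = 260/2001 ≈ 0.130 in
Excess rainfall: 2.320 − 0.130 = 2.190 in; P > Ia so Q > 0
Q: (109558/50025)² ÷ (142058/50025) = 6001477682/3553225725 in (≈ 1.689 in)

Q = 6001477682/3553225725 in ≈ 1.689 in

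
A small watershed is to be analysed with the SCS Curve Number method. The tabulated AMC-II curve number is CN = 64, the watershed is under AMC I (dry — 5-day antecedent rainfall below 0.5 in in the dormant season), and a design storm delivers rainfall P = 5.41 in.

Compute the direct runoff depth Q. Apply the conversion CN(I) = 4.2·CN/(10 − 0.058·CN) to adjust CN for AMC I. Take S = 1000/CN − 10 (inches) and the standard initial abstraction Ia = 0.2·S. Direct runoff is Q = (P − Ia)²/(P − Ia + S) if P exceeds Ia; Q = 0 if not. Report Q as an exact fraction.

Q = 913936/1975225 in ≈ 0.463 in

Dry (AMC I): CN(I) = 4.2·64/(10 − 0.058·64) = (1344/5)/(786/125) = 5600/131 ≈ 42.748
S = 1000/(5600/131) − 10 = 375/28 in ≈ 13.393 in
Ia = 0.2·(375/28) = 75/28 in ≈ 2.679 in
P − Ia = 5.410 − 2.679 = 478/175 ≈ 2.731 in (> 0, runoff occurs)
Q = (478/175)²/((478/175) + 375/28) = (228484/30625)/(11287/700) = 913936/1975225 in ≈ 0.463 in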